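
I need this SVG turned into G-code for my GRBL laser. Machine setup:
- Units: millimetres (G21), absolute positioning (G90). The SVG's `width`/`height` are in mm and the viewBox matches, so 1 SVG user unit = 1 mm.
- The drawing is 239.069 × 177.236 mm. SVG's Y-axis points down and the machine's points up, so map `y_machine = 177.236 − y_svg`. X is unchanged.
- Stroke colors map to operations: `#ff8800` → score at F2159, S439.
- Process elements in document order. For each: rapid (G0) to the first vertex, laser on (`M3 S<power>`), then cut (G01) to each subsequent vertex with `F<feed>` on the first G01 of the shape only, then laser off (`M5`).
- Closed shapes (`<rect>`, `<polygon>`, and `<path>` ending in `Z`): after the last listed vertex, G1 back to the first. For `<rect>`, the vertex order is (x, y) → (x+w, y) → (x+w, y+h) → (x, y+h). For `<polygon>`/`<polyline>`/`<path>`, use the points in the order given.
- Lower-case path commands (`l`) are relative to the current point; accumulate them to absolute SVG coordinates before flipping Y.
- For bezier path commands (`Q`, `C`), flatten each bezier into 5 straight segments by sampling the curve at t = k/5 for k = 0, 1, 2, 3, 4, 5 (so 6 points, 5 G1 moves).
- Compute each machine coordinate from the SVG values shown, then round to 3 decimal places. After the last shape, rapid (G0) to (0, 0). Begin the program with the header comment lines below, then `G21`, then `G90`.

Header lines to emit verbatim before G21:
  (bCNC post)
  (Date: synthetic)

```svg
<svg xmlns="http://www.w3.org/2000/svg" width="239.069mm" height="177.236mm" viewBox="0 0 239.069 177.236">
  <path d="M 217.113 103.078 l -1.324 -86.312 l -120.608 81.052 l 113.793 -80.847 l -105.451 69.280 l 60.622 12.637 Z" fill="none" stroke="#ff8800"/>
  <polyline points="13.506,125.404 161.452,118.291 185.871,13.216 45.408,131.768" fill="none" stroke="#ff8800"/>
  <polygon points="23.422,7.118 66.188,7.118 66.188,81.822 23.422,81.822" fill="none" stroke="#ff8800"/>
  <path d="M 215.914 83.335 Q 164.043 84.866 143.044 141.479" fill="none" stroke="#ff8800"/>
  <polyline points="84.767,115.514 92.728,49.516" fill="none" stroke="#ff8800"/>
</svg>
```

(bCNC post)
(Date: synthetic)
G21
G90
G0 X217.113 Y74.158
M3 S439
G01 X215.789 Y160.470 F2159
G01 X95.181 Y79.418
G01 X208.974 Y160.265
G01 X103.523 Y90.985
G01 X164.145 Y78.348
G01 X217.113 Y74.158
M5
G0 X13.506 Y51.832
M3 S439
G01 X161.452 Y58.945 F2159
G01 X185.871 Y164.020
G01 X45.408 Y45.468
M5
G0 X23.422 Y170.118
M3 S439
G01 X66.188 Y170.118 F2159
G01 X66.188 Y95.414
G01 X23.422 Y95.414
G01 X23.422 Y170.118
M5
G0 X215.914 Y93.901
M3 S439
G01 X196.400 Y91.085 F2159
G01 X179.357 Y83.863
G01 X164.783 Y72.234
G01 X152.678 Y56.199
G01 X143.044 Y35.757
M5
G0 X84.767 Y61.722
M3 S439
G01 X92.728 Y127.720 F2159
M5
G0 X0.000 Y0.000

Since the viewBox matches the mm dimensions, user units are millimetres directly. The only transform is the Y-flip y_m = 177.236 − y_svg.

Shape 1 is a closed polygon drawn with `<path>`. Its stroke #ff8800 means score at S439, F2159. After flipping Y the toolpath is (217.113,74.158) → (215.789,160.470) → (95.181,79.418) → (208.974,160.265) → (103.523,90.985) → (164.145,78.348) → (217.113,74.158), returning to the start.

Shape 2 is a open polyline drawn with `<polyline>`. Its stroke #ff8800 means score at S439, F2159. After flipping Y the toolpath is (13.506,51.832) → (161.452,58.945) → (185.871,164.020) → (45.408,45.468).

Shape 3 is a rectangle drawn with `<polygon>`. Its stroke #ff8800 means score at S439, F2159. After flipping Y the toolpath is (23.422,170.118) → (66.188,170.118) → (66.188,95.414) → (23.422,95.414) → (23.422,170.118), returning to the start.

Shape 4 is a quadratic bezier drawn with `<path>`. Its stroke #ff8800 means score at S439, F2159. After flipping Y the toolpath is (215.914,93.901) → (196.400,91.085) → (179.357,83.863) → (164.783,72.234) → (152.678,56.199) → (143.044,35.757).

Shape 5 is a line segment drawn with `<polyline>`. Its stroke #ff8800 means score at S439, F2159. After flipping Y the toolpath is (84.767,61.722) → (92.728,127.720).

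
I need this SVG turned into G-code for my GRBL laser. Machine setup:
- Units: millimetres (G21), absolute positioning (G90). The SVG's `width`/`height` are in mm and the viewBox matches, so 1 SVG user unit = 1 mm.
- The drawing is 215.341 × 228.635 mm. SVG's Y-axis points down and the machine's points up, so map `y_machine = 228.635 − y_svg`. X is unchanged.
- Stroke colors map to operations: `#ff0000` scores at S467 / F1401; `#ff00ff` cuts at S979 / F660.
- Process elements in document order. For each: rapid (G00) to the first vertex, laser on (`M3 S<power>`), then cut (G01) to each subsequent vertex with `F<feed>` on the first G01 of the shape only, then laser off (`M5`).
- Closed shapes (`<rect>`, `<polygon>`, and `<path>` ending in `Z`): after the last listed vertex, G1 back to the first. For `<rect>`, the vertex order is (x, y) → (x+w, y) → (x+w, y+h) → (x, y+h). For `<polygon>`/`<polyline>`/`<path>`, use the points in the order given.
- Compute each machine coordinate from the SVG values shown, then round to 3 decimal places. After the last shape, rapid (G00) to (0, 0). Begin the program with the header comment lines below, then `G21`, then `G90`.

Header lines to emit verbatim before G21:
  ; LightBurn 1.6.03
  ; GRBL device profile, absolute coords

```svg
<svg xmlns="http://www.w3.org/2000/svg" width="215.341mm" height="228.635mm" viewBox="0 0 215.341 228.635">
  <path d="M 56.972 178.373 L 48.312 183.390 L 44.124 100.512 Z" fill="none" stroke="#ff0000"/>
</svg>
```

; LightBurn 1.6.03
; GRBL device profile, absolute coords
G21
G90
G00 X56.972 Y50.262
M3 S467
G01 X48.312 Y45.245 F1401
G01 X44.124 Y128.123
G01 X56.972 Y50.262
M5
G00 X0.000 Y0.000

Since the viewBox matches the mm dimensions, user units are millimetres directly. The only transform is the Y-flip y_m = 228.635 − y_svg.

Shape 1 is a closed polygon drawn with `<path>`. Its stroke #ff0000 means score at S467, F1401. After flipping Y the toolpath is (56.972,50.262) → (48.312,45.245) → (44.124,128.123) → (56.972,50.262), returning to the start.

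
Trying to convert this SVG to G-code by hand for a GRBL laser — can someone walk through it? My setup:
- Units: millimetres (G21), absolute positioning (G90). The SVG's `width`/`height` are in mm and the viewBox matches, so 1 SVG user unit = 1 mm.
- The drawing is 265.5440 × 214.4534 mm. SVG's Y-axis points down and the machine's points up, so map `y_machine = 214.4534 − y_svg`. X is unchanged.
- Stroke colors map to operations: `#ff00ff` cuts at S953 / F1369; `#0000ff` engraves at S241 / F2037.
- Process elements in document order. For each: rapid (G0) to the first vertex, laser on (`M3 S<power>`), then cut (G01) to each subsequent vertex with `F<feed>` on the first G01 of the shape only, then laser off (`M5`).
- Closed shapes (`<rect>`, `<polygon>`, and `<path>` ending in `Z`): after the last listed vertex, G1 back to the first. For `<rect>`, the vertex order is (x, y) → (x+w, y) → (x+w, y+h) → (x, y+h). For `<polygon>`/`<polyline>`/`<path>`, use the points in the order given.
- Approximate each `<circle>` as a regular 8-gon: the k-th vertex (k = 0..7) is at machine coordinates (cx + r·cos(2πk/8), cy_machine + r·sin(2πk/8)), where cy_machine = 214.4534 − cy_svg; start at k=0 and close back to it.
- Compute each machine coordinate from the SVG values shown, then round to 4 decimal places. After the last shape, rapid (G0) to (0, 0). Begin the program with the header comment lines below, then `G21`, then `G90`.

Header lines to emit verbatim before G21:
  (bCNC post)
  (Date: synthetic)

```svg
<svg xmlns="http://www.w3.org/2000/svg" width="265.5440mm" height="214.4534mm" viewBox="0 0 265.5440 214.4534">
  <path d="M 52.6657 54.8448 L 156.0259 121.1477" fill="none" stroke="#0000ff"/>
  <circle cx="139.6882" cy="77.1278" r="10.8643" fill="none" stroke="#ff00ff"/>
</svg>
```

(bCNC post)
(Date: synthetic)
G21
G90
G0 X52.6657 Y159.6086
M3 S241
G01 X156.0259 Y93.3057 F2037
M5
G0 X150.5525 Y137.3256
M3 S953
G01 X147.3704 Y145.0078 F1369
G01 X139.6882 Y148.1899
G01 X132.0060 Y145.0078
G01 X128.8239 Y137.3256
G01 X132.0060 Y129.6434
G01 X139.6882 Y126.4613
G01 X147.3704 Y129.6434
G01 X150.5525 Y137.3256
M5
G0 X0.0000 Y0.0000

Since the viewBox matches the mm dimensions, user units are millimetres directly. The only transform is the Y-flip y_m = 214.4534 − y_svg.

Shape 1 is a line segment drawn with `<path>`. Its stroke #0000ff means engrave at S241, F2037. After flipping Y the toolpath is (52.6657,159.6086) → (156.0259,93.3057).

Shape 2 is a circle drawn with `<circle>`. Its stroke #ff00ff means cut at S953, F1369. After flipping Y the toolpath is (150.5525,137.3256) → (147.3704,145.0078) → (139.6882,148.1899) → (132.0060,145.0078) → (128.8239,137.3256) → (132.0060,129.6434) → (139.6882,126.4613) → (147.3704,129.6434) → (150.5525,137.3256), returning to the start.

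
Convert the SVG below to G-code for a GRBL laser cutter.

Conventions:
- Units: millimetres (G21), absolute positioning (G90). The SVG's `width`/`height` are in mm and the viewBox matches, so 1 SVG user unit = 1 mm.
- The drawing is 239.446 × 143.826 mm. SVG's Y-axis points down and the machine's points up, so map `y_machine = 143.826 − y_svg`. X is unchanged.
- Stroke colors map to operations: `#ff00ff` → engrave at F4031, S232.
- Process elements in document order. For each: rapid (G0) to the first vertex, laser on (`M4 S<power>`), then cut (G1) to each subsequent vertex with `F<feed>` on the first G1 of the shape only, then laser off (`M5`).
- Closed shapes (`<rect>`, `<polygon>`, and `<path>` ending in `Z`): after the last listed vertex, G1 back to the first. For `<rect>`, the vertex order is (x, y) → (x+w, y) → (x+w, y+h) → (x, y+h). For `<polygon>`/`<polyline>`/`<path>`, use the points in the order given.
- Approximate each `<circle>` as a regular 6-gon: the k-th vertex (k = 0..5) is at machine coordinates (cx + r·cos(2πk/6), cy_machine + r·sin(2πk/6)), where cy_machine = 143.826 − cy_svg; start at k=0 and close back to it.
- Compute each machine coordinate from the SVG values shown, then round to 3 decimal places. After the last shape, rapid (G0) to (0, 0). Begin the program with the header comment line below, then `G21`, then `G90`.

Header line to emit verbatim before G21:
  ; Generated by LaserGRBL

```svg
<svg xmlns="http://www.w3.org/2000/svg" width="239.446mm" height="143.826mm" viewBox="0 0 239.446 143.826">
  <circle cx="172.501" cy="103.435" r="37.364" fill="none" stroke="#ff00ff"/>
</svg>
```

1 u = 1 mm; y_m = 143.826 − y.

[1] `<circle>` circle, #ff00ff→engrave S232 F4031: (209.865,40.391) → (191.183,72.749) → (153.819,72.749) → (135.137,40.391) → (153.819,8.033) → (191.183,8.033) → (209.865,40.391) (closed)

; Generated by LaserGRBL
G21
G90
G0 X209.865 Y40.391
M4 S232
G1 X191.183 Y72.749 F4031
G1 X153.819 Y72.749
G1 X135.137 Y40.391
G1 X153.819 Y8.033
G1 X191.183 Y8.033
G1 X209.865 Y40.391
M5
G0 X0.000 Y0.000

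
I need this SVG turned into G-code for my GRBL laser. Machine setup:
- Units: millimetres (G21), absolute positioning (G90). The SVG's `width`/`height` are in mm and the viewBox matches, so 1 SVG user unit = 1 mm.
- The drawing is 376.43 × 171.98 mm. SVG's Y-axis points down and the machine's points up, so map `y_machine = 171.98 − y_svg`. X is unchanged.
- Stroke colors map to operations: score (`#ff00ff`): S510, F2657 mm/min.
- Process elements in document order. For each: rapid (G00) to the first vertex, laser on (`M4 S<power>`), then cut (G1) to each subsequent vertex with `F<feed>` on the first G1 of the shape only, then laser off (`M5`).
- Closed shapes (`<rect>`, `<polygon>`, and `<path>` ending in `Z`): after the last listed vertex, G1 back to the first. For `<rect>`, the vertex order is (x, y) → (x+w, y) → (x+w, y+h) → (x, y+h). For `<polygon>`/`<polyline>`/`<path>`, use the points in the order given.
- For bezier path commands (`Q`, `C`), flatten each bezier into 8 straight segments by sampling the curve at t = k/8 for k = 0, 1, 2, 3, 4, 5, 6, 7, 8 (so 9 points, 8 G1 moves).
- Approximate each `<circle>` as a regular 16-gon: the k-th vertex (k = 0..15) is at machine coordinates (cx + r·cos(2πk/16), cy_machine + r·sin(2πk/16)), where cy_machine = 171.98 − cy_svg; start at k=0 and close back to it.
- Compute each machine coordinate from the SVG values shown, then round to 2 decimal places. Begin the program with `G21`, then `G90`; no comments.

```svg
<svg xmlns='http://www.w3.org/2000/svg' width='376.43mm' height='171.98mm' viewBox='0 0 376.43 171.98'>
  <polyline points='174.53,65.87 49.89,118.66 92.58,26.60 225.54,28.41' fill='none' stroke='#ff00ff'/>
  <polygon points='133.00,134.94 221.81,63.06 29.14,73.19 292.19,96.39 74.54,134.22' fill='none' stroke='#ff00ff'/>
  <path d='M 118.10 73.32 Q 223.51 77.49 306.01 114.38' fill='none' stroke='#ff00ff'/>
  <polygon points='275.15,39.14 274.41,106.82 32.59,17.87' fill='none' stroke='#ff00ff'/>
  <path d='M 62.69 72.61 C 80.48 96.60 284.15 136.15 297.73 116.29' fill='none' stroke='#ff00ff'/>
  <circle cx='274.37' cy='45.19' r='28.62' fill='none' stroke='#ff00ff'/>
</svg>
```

viewBox `0 0 376.43 171.98` with mm width/height → 1 unit = 1 mm. Flip: y_m = 171.98 − y_svg.

**Shape 1** — `<polyline>` open polyline, stroke `#ff00ff` → score (S510, F2657). Machine vertices: (174.53,106.11) → (49.89,53.32) → (92.58,145.38) → (225.54,143.57). Open path.

**Shape 2** — `<polygon>` closed polygon, stroke `#ff00ff` → score (S510, F2657). Machine vertices: (133.00,37.04) → (221.81,108.92) → (29.14,98.79) → (292.19,75.59) → (74.54,37.76) → (133.00,37.04). Closed: final G1 returns to the first vertex.

**Shape 3** — `<path>` quadratic bezier, stroke `#ff00ff` → score (S510, F2657). Control points (SVG): P0=(118.10,73.32), P1=(223.51,77.49), P2=(306.01,114.38); sampled at t=k/8. Machine vertices: (118.10,98.66) → (144.09,97.11) → (169.37,94.53) → (193.94,90.93) → (217.78,86.31) → (240.91,80.67) → (263.33,74.00) → (285.03,66.31) → (306.01,57.60). Open path.

**Shape 4** — `<polygon>` closed polygon, stroke `#ff00ff` → score (S510, F2657). Machine vertices: (275.15,132.84) → (274.41,65.16) → (32.59,154.11) → (275.15,132.84). Closed: final G1 returns to the first vertex.

**Shape 5** — `<path>` cubic bezier, stroke `#ff00ff` → score (S510, F2657). Control points (SVG): P0=(62.69,72.61), P1=(80.48,96.60), P2=(284.15,136.15), P3=(297.73,116.29); sampled at t=k/8. Machine vertices: (62.69,99.37) → (77.34,89.79) → (105.01,79.63) → (141.30,69.77) → (181.79,61.09) → (222.08,54.46) → (257.78,50.76) → (284.46,50.88) → (297.73,55.69). Open path.

**Shape 6** — `<circle>` circle, stroke `#ff00ff` → score (S510, F2657). Machine vertices: (302.99,126.79) → (300.81,137.74) → (294.61,147.03) → (285.32,153.23) → (274.37,155.41) → (263.42,153.23) → (254.13,147.03) → (247.93,137.74) → (245.75,126.79) → (247.93,115.84) → (254.13,106.55) → (263.42,100.35) → (274.37,98.17) → (285.32,100.35) → (294.61,106.55) → (300.81,115.84) → (302.99,126.79). Closed: final G1 returns to the first vertex.

G21
G90
G00 X174.53 Y106.11
M4 S510
G1 X49.89 Y53.32 F2657
G1 X92.58 Y145.38
G1 X225.54 Y143.57
M5
G00 X133.00 Y37.04
M4 S510
G1 X221.81 Y108.92 F2657
G1 X29.14 Y98.79
G1 X292.19 Y75.59
G1 X74.54 Y37.76
G1 X133.00 Y37.04
M5
G00 X118.10 Y98.66
M4 S510
G1 X144.09 Y97.11 F2657
G1 X169.37 Y94.53
G1 X193.94 Y90.93
G1 X217.78 Y86.31
G1 X240.91 Y80.67
G1 X263.33 Y74.00
G1 X285.03 Y66.31
G1 X306.01 Y57.60
M5
G00 X275.15 Y132.84
M4 S510
G1 X274.41 Y65.16 F2657
G1 X32.59 Y154.11
G1 X275.15 Y132.84
M5
G00 X62.69 Y99.37
M4 S510
G1 X77.34 Y89.79 F2657
G1 X105.01 Y79.63
G1 X141.30 Y69.77
G1 X181.79 Y61.09
G1 X222.08 Y54.46
G1 X257.78 Y50.76
G1 X284.46 Y50.88
G1 X297.73 Y55.69
M5
G00 X302.99 Y126.79
M4 S510
G1 X300.81 Y137.74 F2657
G1 X294.61 Y147.03
G1 X285.32 Y153.23
G1 X274.37 Y155.41
G1 X263.42 Y153.23
G1 X254.13 Y147.03
G1 X247.93 Y137.74
G1 X245.75 Y126.79
G1 X247.93 Y115.84
G1 X254.13 Y106.55
G1 X263.42 Y100.35
G1 X274.37 Y98.17
G1 X285.32 Y100.35
G1 X294.61 Y106.55
G1 X300.81 Y115.84
G1 X302.99 Y126.79
M5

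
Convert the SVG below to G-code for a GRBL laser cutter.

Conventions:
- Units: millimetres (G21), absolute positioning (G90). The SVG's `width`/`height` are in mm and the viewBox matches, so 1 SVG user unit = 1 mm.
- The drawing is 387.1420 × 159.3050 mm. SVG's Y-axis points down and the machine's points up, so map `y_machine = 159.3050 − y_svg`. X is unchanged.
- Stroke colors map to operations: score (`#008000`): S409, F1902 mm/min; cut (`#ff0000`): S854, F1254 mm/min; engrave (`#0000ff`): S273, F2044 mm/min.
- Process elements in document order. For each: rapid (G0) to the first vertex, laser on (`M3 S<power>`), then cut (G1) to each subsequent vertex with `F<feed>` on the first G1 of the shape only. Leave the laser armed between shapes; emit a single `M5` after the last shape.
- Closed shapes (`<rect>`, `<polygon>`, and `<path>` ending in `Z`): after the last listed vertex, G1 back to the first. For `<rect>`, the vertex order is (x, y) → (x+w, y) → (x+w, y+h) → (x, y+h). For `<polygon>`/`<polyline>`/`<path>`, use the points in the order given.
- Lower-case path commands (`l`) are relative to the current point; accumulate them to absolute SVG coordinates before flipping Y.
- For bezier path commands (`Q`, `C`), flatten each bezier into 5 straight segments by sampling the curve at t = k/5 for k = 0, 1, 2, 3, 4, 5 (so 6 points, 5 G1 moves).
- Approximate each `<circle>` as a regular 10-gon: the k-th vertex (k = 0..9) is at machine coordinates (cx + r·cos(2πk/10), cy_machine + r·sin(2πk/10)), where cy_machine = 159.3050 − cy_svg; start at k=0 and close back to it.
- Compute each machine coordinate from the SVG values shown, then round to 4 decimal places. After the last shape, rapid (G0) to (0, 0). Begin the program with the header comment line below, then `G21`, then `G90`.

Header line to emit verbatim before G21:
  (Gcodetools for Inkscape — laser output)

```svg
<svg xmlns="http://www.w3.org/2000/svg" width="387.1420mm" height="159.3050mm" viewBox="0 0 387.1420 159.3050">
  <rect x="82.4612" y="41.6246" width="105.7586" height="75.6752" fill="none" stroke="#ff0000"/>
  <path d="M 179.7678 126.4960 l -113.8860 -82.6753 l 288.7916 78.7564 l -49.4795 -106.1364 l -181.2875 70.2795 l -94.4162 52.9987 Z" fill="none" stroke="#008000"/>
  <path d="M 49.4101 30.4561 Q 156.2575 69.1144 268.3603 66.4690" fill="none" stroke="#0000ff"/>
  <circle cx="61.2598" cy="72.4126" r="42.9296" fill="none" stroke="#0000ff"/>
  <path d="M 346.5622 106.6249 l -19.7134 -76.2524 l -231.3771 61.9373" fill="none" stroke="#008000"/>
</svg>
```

(Gcodetools for Inkscape — laser output)
G21
G90
G0 X82.4612 Y117.6804
M3 S854
G1 X188.2198 Y117.6804 F1254
G1 X188.2198 Y42.0052
G1 X82.4612 Y42.0052
G1 X82.4612 Y117.6804
G0 X179.7678 Y32.8090
M3 S409
G1 X65.8818 Y115.4843 F1902
G1 X354.6734 Y36.7279
G1 X305.1939 Y142.8643
G1 X123.9064 Y72.5848
G1 X29.4902 Y19.5861
G1 X179.7678 Y32.8090
G0 X49.4101 Y128.8489
M3 S273
G1 X92.3593 Y115.0377 F2044
G1 X135.7289 Y104.5309
G1 X179.5189 Y97.3283
G1 X223.7294 Y93.4300
G1 X268.3603 Y92.8360
G0 X104.1894 Y86.8924
M3 S273
G1 X95.9906 Y112.1258 F2044
G1 X74.5258 Y127.7209
G1 X47.9938 Y127.7209
G1 X26.5290 Y112.1258
G1 X18.3302 Y86.8924
G1 X26.5290 Y61.6590
G1 X47.9938 Y46.0639
G1 X74.5258 Y46.0639
G1 X95.9906 Y61.6590
G1 X104.1894 Y86.8924
G0 X346.5622 Y52.6801
M3 S409
G1 X326.8488 Y128.9325 F1902
G1 X95.4717 Y66.9952
M5
G0 X0.0000 Y0.0000

1 u = 1 mm; y_m = 159.3050 − y.

[1] `<rect>` rectangle, #ff0000→cut S854 F1254: (82.4612,117.6804) → (188.2198,117.6804) → (188.2198,42.0052) → (82.4612,42.0052) → (82.4612,117.6804) (closed)

[2] `<path>` closed polygon, #008000→score S409 F1902: (179.7678,32.8090) → (65.8818,115.4843) → (354.6734,36.7279) → (305.1939,142.8643) → (123.9064,72.5848) → (29.4902,19.5861) → (179.7678,32.8090) (closed)

[3] `<path>` quadratic bezier, #0000ff→engrave S273 F2044: (49.4101,128.8489) → (92.3593,115.0377) → (135.7289,104.5309) → (179.5189,97.3283) → (223.7294,93.4300) → (268.3603,92.8360)

[4] `<circle>` circle, #0000ff→engrave S273 F2044: (104.1894,86.8924) → (95.9906,112.1258) → (74.5258,127.7209) → (47.9938,127.7209) → (26.5290,112.1258) → (18.3302,86.8924) → (26.5290,61.6590) → (47.9938,46.0639) → (74.5258,46.0639) → (95.9906,61.6590) → (104.1894,86.8924) (closed)

[5] `<path>` open polyline, #008000→score S409 F1902: (346.5622,52.6801) → (326.8488,128.9325) → (95.4717,66.9952)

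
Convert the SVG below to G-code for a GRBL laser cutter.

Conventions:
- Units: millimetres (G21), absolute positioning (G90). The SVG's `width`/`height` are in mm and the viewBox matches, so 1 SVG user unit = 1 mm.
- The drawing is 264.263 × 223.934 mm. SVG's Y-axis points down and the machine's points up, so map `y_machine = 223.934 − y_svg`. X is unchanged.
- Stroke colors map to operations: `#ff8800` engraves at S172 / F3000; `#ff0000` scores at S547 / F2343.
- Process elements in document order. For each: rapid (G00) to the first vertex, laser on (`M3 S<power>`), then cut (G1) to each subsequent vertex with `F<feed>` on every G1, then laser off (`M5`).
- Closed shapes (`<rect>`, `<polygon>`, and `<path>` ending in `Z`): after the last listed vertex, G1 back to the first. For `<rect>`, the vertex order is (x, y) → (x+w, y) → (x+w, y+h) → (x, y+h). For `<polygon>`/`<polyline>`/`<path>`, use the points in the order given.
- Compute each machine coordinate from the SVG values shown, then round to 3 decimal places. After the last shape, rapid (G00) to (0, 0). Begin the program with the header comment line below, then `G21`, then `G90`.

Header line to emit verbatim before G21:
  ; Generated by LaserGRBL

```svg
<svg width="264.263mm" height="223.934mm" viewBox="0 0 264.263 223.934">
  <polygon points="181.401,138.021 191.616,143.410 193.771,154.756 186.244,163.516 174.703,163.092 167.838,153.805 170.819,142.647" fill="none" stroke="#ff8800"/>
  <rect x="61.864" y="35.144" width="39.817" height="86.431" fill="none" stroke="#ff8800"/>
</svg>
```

Since the viewBox matches the mm dimensions, user units are millimetres directly. The only transform is the Y-flip y_m = 223.934 − y_svg.

Shape 1 is a regular polygon drawn with `<polygon>`. Its stroke #ff8800 means engrave at S172, F3000. After flipping Y the toolpath is (181.401,85.913) → (191.616,80.524) → (193.771,69.178) → (186.244,60.418) → (174.703,60.842) → (167.838,70.129) → (170.819,81.287) → (181.401,85.913), returning to the start.

Shape 2 is a rectangle drawn with `<rect>`. Its stroke #ff8800 means engrave at S172, F3000. After flipping Y the toolpath is (61.864,188.790) → (101.681,188.790) → (101.681,102.359) → (61.864,102.359) → (61.864,188.790), returning to the start.

; Generated by LaserGRBL
G21
G90
G00 X181.401 Y85.913
M3 S172
G1 X191.616 Y80.524 F3000
G1 X193.771 Y69.178 F3000
G1 X186.244 Y60.418 F3000
G1 X174.703 Y60.842 F3000
G1 X167.838 Y70.129 F3000
G1 X170.819 Y81.287 F3000
G1 X181.401 Y85.913 F3000
M5
G00 X61.864 Y188.790
M3 S172
G1 X101.681 Y188.790 F3000
G1 X101.681 Y102.359 F3000
G1 X61.864 Y102.359 F3000
G1 X61.864 Y188.790 F3000
M5
G00 X0.000 Y0.000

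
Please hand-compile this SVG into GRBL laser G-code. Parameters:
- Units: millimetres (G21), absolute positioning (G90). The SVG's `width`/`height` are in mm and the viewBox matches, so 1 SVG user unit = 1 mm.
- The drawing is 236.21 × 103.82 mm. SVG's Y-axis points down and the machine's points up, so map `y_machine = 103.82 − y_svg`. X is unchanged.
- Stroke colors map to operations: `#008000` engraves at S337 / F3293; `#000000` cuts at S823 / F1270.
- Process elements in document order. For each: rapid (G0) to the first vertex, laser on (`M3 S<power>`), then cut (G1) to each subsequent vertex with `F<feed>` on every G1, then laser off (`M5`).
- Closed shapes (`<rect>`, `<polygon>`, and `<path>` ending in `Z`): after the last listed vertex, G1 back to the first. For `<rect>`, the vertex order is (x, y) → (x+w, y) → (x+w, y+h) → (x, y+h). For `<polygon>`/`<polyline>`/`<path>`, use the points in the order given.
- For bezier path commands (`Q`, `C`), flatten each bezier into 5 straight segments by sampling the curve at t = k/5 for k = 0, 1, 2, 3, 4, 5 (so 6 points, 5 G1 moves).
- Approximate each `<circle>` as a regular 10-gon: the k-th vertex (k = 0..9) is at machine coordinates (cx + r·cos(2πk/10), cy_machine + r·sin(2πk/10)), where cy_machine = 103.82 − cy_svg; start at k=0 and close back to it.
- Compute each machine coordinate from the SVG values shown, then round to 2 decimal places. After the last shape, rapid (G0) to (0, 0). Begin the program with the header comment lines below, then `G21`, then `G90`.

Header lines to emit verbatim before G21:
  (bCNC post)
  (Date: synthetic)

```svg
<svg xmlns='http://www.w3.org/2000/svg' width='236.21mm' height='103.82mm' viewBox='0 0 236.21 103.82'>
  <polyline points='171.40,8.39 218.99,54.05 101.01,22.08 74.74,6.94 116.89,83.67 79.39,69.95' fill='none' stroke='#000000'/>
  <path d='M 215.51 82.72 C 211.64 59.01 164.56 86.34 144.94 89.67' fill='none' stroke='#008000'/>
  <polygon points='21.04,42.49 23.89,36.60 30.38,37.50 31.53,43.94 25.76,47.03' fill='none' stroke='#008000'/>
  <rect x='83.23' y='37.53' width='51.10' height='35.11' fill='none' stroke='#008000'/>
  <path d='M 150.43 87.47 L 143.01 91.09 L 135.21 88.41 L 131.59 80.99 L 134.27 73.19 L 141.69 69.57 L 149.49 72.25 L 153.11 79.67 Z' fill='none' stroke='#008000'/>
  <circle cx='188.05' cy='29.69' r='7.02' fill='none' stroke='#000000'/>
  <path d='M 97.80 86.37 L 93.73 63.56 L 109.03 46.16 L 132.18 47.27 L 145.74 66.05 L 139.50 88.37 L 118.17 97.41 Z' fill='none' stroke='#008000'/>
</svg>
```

1 u = 1 mm; y_m = 103.82 − y.

[1] `<polyline>` open polyline, #000000→cut S823 F1270: (171.40,95.43) → (218.99,49.77) → (101.01,81.74) → (74.74,96.88) → (116.89,20.15) → (79.39,33.87)

[2] `<path>` cubic bezier, #008000→engrave S337 F3293: (215.51,21.10) → (208.57,29.80) → (194.65,29.86) → (177.14,24.86) → (159.44,18.43) → (144.94,14.15)

[3] `<polygon>` regular polygon, #008000→engrave S337 F3293: (21.04,61.33) → (23.89,67.22) → (30.38,66.32) → (31.53,59.88) → (25.76,56.79) → (21.04,61.33) (closed)

[4] `<rect>` rectangle, #008000→engrave S337 F3293: (83.23,66.29) → (134.33,66.29) → (134.33,31.18) → (83.23,31.18) → (83.23,66.29) (closed)

[5] `<path>` regular polygon, #008000→engrave S337 F3293: (150.43,16.35) → (143.01,12.73) → (135.21,15.41) → (131.59,22.83) → (134.27,30.63) → (141.69,34.25) → (149.49,31.57) → (153.11,24.15) → (150.43,16.35) (closed)

[6] `<circle>` circle, #000000→cut S823 F1270: (195.07,74.13) → (193.73,78.26) → (190.22,80.81) → (185.88,80.81) → (182.37,78.26) → (181.03,74.13) → (182.37,70.00) → (185.88,67.45) → (190.22,67.45) → (193.73,70.00) → (195.07,74.13) (closed)

[7] `<path>` regular polygon, #008000→engrave S337 F3293: (97.80,17.45) → (93.73,40.26) → (109.03,57.66) → (132.18,56.55) → (145.74,37.77) → (139.50,15.45) → (118.17,6.41) → (97.80,17.45) (closed)

(bCNC post)
(Date: synthetic)
G21
G90
G0 X171.40 Y95.43
M3 S823
G1 X218.99 Y49.77 F1270
G1 X101.01 Y81.74 F1270
G1 X74.74 Y96.88 F1270
G1 X116.89 Y20.15 F1270
G1 X79.39 Y33.87 F1270
M5
G0 X215.51 Y21.10
M3 S337
G1 X208.57 Y29.80 F3293
G1 X194.65 Y29.86 F3293
G1 X177.14 Y24.86 F3293
G1 X159.44 Y18.43 F3293
G1 X144.94 Y14.15 F3293
M5
G0 X21.04 Y61.33
M3 S337
G1 X23.89 Y67.22 F3293
G1 X30.38 Y66.32 F3293
G1 X31.53 Y59.88 F3293
G1 X25.76 Y56.79 F3293
G1 X21.04 Y61.33 F3293
M5
G0 X83.23 Y66.29
M3 S337
G1 X134.33 Y66.29 F3293
G1 X134.33 Y31.18 F3293
G1 X83.23 Y31.18 F3293
G1 X83.23 Y66.29 F3293
M5
G0 X150.43 Y16.35
M3 S337
G1 X143.01 Y12.73 F3293
G1 X135.21 Y15.41 F3293
G1 X131.59 Y22.83 F3293
G1 X134.27 Y30.63 F3293
G1 X141.69 Y34.25 F3293
G1 X149.49 Y31.57 F3293
G1 X153.11 Y24.15 F3293
G1 X150.43 Y16.35 F3293
M5
G0 X195.07 Y74.13
M3 S823
G1 X193.73 Y78.26 F1270
G1 X190.22 Y80.81 F1270
G1 X185.88 Y80.81 F1270
G1 X182.37 Y78.26 F1270
G1 X181.03 Y74.13 F1270
G1 X182.37 Y70.00 F1270
G1 X185.88 Y67.45 F1270
G1 X190.22 Y67.45 F1270
G1 X193.73 Y70.00 F1270
G1 X195.07 Y74.13 F1270
M5
G0 X97.80 Y17.45
M3 S337
G1 X93.73 Y40.26 F3293
G1 X109.03 Y57.66 F3293
G1 X132.18 Y56.55 F3293
G1 X145.74 Y37.77 F3293
G1 X139.50 Y15.45 F3293
G1 X118.17 Y6.41 F3293
G1 X97.80 Y17.45 F3293
M5
G0 X0.00 Y0.00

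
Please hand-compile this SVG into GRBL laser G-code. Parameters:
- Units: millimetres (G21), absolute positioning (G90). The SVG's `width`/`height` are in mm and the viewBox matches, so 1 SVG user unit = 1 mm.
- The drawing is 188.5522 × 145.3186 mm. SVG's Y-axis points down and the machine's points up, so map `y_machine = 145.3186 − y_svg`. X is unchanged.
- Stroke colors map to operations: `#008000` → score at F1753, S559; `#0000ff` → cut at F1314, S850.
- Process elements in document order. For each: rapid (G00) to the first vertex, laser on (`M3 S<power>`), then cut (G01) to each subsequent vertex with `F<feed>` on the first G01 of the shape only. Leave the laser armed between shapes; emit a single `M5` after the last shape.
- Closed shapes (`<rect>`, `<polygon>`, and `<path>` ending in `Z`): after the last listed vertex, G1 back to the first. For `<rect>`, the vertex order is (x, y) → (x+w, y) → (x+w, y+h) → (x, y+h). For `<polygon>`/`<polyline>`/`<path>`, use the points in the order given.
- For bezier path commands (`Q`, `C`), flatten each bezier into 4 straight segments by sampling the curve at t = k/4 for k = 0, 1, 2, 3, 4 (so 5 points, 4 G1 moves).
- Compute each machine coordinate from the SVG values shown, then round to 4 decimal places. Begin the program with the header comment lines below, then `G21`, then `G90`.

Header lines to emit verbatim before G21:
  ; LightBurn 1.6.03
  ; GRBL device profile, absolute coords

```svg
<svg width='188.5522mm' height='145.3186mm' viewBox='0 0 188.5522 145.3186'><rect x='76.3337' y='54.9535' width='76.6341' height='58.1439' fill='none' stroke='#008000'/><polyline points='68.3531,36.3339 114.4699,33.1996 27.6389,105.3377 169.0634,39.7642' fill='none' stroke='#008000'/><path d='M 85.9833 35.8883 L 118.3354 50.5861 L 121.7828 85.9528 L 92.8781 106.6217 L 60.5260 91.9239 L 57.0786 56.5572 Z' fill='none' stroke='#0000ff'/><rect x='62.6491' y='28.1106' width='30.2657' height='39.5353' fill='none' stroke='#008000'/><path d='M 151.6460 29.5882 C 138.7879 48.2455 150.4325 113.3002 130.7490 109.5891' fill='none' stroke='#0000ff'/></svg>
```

viewBox `0 0 188.5522 145.3186` with mm width/height → 1 unit = 1 mm. Flip: y_m = 145.3186 − y_svg.

**Shape 1** — `<rect>` rectangle, stroke `#008000` → score (S559, F1753). Machine vertices: (76.3337,90.3651) → (152.9678,90.3651) → (152.9678,32.2212) → (76.3337,32.2212) → (76.3337,90.3651). Closed: final G1 returns to the first vertex.

**Shape 2** — `<polyline>` open polyline, stroke `#008000` → score (S559, F1753). Machine vertices: (68.3531,108.9847) → (114.4699,112.1190) → (27.6389,39.9809) → (169.0634,105.5544). Open path.

**Shape 3** — `<path>` regular polygon, stroke `#0000ff` → cut (S850, F1314). Machine vertices: (85.9833,109.4303) → (118.3354,94.7325) → (121.7828,59.3658) → (92.8781,38.6969) → (60.5260,53.3947) → (57.0786,88.7614) → (85.9833,109.4303). Closed: final G1 returns to the first vertex.

**Shape 4** — `<rect>` rectangle, stroke `#008000` → score (S559, F1753). Machine vertices: (62.6491,117.2080) → (92.9148,117.2080) → (92.9148,77.6727) → (62.6491,77.6727) → (62.6491,117.2080). Closed: final G1 returns to the first vertex.

**Shape 5** — `<path>` cubic bezier, stroke `#0000ff` → cut (S850, F1314). Control points (SVG): P0=(151.6460,29.5882), P1=(138.7879,48.2455), P2=(150.4325,113.3002), P3=(130.7490,109.5891); sampled at t=k/4. Machine vertices: (151.6460,115.7304) → (145.7243,94.8373) → (143.7570,67.3418) → (140.5100,44.0403) → (130.7490,35.7295). Open path.

; LightBurn 1.6.03
; GRBL device profile, absolute coords
G21
G90
G00 X76.3337 Y90.3651
M3 S559
G01 X152.9678 Y90.3651 F1753
G01 X152.9678 Y32.2212
G01 X76.3337 Y32.2212
G01 X76.3337 Y90.3651
G00 X68.3531 Y108.9847
M3 S559
G01 X114.4699 Y112.1190 F1753
G01 X27.6389 Y39.9809
G01 X169.0634 Y105.5544
G00 X85.9833 Y109.4303
M3 S850
G01 X118.3354 Y94.7325 F1314
G01 X121.7828 Y59.3658
G01 X92.8781 Y38.6969
G01 X60.5260 Y53.3947
G01 X57.0786 Y88.7614
G01 X85.9833 Y109.4303
G00 X62.6491 Y117.2080
M3 S559
G01 X92.9148 Y117.2080 F1753
G01 X92.9148 Y77.6727
G01 X62.6491 Y77.6727
G01 X62.6491 Y117.2080
G00 X151.6460 Y115.7304
M3 S850
G01 X145.7243 Y94.8373 F1314
G01 X143.7570 Y67.3418
G01 X140.5100 Y44.0403
G01 X130.7490 Y35.7295
M5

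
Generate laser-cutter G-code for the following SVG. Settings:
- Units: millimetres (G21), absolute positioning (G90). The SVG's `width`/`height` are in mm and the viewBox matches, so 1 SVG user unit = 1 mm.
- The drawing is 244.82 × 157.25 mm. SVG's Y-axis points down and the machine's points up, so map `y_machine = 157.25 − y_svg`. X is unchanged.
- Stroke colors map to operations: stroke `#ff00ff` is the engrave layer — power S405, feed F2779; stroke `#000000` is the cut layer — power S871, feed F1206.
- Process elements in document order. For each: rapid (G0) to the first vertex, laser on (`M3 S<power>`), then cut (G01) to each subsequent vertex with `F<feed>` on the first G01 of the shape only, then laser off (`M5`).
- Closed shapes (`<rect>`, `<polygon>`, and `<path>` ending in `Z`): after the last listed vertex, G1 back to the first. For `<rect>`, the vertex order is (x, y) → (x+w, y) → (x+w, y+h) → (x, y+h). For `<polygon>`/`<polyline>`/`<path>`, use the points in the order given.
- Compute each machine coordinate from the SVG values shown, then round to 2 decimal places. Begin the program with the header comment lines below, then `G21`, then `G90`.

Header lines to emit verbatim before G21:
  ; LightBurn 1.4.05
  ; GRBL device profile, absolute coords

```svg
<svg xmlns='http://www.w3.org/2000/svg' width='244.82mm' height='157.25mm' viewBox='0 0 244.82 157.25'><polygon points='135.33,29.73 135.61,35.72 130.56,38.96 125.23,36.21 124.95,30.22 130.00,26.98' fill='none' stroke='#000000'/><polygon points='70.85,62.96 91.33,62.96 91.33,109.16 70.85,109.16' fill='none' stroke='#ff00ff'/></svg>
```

1 u = 1 mm; y_m = 157.25 − y.

[1] `<polygon>` regular polygon, #000000→cut S871 F1206: (135.33,127.52) → (135.61,121.53) → (130.56,118.29) → (125.23,121.04) → (124.95,127.03) → (130.00,130.27) → (135.33,127.52) (closed)

[2] `<polygon>` rectangle, #ff00ff→engrave S405 F2779: (70.85,94.29) → (91.33,94.29) → (91.33,48.09) → (70.85,48.09) → (70.85,94.29) (closed)

; LightBurn 1.4.05
; GRBL device profile, absolute coords
G21
G90
G0 X135.33 Y127.52
M3 S871
G01 X135.61 Y121.53 F1206
G01 X130.56 Y118.29
G01 X125.23 Y121.04
G01 X124.95 Y127.03
G01 X130.00 Y130.27
G01 X135.33 Y127.52
M5
G0 X70.85 Y94.29
M3 S405
G01 X91.33 Y94.29 F2779
G01 X91.33 Y48.09
G01 X70.85 Y48.09
G01 X70.85 Y94.29
M5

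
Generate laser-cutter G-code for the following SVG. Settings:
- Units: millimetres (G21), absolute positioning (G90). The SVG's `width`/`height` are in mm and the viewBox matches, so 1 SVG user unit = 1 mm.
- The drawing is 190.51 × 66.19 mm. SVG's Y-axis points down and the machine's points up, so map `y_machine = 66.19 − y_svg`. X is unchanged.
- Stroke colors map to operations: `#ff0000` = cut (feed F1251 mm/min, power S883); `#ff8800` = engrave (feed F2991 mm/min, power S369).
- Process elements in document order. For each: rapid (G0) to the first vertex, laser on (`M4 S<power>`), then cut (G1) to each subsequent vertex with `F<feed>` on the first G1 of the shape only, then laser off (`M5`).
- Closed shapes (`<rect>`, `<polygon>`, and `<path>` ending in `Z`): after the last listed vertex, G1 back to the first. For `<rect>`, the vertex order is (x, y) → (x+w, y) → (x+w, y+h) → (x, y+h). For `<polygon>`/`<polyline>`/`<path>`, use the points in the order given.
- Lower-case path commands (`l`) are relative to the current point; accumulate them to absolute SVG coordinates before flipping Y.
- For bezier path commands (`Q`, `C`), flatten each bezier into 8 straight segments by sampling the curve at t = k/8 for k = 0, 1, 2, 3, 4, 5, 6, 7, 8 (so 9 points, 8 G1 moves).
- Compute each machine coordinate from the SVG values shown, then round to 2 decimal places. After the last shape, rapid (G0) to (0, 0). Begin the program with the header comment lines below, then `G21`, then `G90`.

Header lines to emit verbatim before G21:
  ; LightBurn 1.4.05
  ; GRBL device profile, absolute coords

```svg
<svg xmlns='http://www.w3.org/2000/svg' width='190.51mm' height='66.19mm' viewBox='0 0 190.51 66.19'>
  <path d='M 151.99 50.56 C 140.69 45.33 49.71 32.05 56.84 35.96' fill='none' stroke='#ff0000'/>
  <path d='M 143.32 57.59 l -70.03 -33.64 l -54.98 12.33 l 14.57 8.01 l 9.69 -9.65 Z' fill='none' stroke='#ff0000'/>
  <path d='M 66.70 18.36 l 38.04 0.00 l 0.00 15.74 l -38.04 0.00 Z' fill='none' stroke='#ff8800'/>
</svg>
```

1 u = 1 mm; y_m = 66.19 − y.

[1] `<path>` cubic bezier, #ff0000→cut S883 F1251: (151.99,15.63) → (144.36,17.92) → (131.35,20.67) → (115.04,23.58) → (97.50,26.36) → (80.83,28.71) → (67.11,30.33) → (58.42,30.94) → (56.84,30.23)

[2] `<path>` closed polygon, #ff0000→cut S883 F1251: (143.32,8.60) → (73.29,42.24) → (18.31,29.91) → (32.88,21.90) → (42.57,31.55) → (143.32,8.60) (closed)

[3] `<path>` rectangle, #ff8800→engrave S369 F2991: (66.70,47.83) → (104.74,47.83) → (104.74,32.09) → (66.70,32.09) → (66.70,47.83) (closed)

; LightBurn 1.4.05
; GRBL device profile, absolute coords
G21
G90
G0 X151.99 Y15.63
M4 S883
G1 X144.36 Y17.92 F1251
G1 X131.35 Y20.67
G1 X115.04 Y23.58
G1 X97.50 Y26.36
G1 X80.83 Y28.71
G1 X67.11 Y30.33
G1 X58.42 Y30.94
G1 X56.84 Y30.23
M5
G0 X143.32 Y8.60
M4 S883
G1 X73.29 Y42.24 F1251
G1 X18.31 Y29.91
G1 X32.88 Y21.90
G1 X42.57 Y31.55
G1 X143.32 Y8.60
M5
G0 X66.70 Y47.83
M4 S369
G1 X104.74 Y47.83 F2991
G1 X104.74 Y32.09
G1 X66.70 Y32.09
G1 X66.70 Y47.83
M5
G0 X0.00 Y0.00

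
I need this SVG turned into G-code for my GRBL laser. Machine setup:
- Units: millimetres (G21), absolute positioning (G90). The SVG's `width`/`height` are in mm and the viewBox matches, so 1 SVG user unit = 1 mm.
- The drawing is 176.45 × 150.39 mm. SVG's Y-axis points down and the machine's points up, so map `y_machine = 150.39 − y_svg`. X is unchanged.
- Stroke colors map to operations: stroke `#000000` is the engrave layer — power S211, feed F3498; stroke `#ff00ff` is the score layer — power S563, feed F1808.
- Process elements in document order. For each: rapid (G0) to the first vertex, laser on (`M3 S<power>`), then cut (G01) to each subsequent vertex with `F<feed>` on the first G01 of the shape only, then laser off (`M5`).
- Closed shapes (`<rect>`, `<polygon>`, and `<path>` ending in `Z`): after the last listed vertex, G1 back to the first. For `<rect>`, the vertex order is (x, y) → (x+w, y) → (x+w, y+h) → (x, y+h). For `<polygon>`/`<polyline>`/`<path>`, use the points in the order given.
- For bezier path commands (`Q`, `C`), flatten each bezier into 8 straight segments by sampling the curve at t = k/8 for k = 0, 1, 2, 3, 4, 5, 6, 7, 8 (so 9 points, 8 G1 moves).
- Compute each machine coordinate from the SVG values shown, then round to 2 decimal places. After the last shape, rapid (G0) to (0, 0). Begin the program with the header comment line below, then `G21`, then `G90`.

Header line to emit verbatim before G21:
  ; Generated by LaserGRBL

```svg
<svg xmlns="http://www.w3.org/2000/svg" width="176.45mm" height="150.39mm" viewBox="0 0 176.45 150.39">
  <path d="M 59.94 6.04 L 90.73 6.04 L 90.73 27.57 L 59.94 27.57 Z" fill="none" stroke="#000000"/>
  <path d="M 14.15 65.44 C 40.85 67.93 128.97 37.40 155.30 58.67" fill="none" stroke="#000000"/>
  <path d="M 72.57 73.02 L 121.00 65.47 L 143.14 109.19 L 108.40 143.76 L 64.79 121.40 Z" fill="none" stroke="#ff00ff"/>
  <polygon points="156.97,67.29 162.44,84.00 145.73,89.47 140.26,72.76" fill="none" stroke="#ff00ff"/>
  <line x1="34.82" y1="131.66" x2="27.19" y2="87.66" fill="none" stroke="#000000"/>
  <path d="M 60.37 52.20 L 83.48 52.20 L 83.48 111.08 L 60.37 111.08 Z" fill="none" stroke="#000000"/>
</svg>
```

1 u = 1 mm; y_m = 150.39 − y.

[1] `<path>` rectangle, #000000→engrave S211 F3498: (59.94,144.35) → (90.73,144.35) → (90.73,122.82) → (59.94,122.82) → (59.94,144.35) (closed)

[2] `<path>` cubic bezier, #000000→engrave S211 F3498: (14.15,84.95) → (26.80,85.40) → (43.77,87.95) → (63.60,91.61) → (84.86,95.38) → (106.11,98.27) → (125.89,99.29) → (142.77,97.43) → (155.30,91.72)

[3] `<path>` regular polygon, #ff00ff→score S563 F1808: (72.57,77.37) → (121.00,84.92) → (143.14,41.20) → (108.40,6.63) → (64.79,28.99) → (72.57,77.37) (closed)

[4] `<polygon>` regular polygon, #ff00ff→score S563 F1808: (156.97,83.10) → (162.44,66.39) → (145.73,60.92) → (140.26,77.63) → (156.97,83.10) (closed)

[5] `<line>` line segment, #000000→engrave S211 F3498: (34.82,18.73) → (27.19,62.73)

[6] `<path>` rectangle, #000000→engrave S211 F3498: (60.37,98.19) → (83.48,98.19) → (83.48,39.31) → (60.37,39.31) → (60.37,98.19) (closed)

; Generated by LaserGRBL
G21
G90
G0 X59.94 Y144.35
M3 S211
G01 X90.73 Y144.35 F3498
G01 X90.73 Y122.82
G01 X59.94 Y122.82
G01 X59.94 Y144.35
M5
G0 X14.15 Y84.95
M3 S211
G01 X26.80 Y85.40 F3498
G01 X43.77 Y87.95
G01 X63.60 Y91.61
G01 X84.86 Y95.38
G01 X106.11 Y98.27
G01 X125.89 Y99.29
G01 X142.77 Y97.43
G01 X155.30 Y91.72
M5
G0 X72.57 Y77.37
M3 S563
G01 X121.00 Y84.92 F1808
G01 X143.14 Y41.20
G01 X108.40 Y6.63
G01 X64.79 Y28.99
G01 X72.57 Y77.37
M5
G0 X156.97 Y83.10
M3 S563
G01 X162.44 Y66.39 F1808
G01 X145.73 Y60.92
G01 X140.26 Y77.63
G01 X156.97 Y83.10
M5
G0 X34.82 Y18.73
M3 S211
G01 X27.19 Y62.73 F3498
M5
G0 X60.37 Y98.19
M3 S211
G01 X83.48 Y98.19 F3498
G01 X83.48 Y39.31
G01 X60.37 Y39.31
G01 X60.37 Y98.19
M5
G0 X0.00 Y0.00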